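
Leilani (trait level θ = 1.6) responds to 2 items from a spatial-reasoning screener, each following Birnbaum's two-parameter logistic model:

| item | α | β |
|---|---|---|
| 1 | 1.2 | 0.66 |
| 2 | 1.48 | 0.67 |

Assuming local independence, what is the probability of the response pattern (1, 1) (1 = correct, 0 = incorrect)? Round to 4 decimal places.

0.6032

P(θ) = 1 / (1 + exp(−α(θ − β)))
P_1 = 1/(1+e^{-1.1280}) = 0.7555
P_2 = 1/(1+e^{-1.3764}) = 0.7984
L = P_1 × P_2 = 0.7555 × 0.7984 = 0.60318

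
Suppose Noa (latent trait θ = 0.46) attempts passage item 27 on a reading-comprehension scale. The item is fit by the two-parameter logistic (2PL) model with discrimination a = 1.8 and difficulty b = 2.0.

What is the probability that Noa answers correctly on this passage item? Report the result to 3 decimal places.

0.059

P(θ) = 1 / (1 + exp(−a(θ − b)))
Exponent: 1.8 × (0.46 − 2.0) = -2.7720
1/(1 + e^{2.7720}) = 0.0589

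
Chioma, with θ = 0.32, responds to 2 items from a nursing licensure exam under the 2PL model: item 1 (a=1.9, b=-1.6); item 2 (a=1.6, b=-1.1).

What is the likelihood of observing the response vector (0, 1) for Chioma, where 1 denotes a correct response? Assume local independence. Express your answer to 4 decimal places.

0.0230

P(θ) = 1 / (1 + exp(−a(θ − b)))
P_1 = 1/(1+e^{-3.6480}) = 0.9746
P_2 = 1/(1+e^{-2.2720}) = 0.9065
L = (1−P_1) × P_2 = 0.0254 × 0.9065 = 0.02301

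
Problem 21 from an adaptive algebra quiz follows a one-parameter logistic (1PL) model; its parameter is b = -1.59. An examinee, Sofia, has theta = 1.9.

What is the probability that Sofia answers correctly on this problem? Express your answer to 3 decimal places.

P(theta) = 1 / (1 + exp(−(theta − b)))
Exponent: (1.9 − (-1.59)) = 3.4900
1/(1 + e^{-3.4900}) = 0.9704
P = 0.9704

0.970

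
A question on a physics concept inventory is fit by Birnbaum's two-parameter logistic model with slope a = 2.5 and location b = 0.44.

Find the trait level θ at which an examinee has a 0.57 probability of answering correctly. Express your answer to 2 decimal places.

P(θ) = 1 / (1 + exp(−a(θ − b)))
logit = ln(0.5700/0.4300) = 0.2819
θ = b + logit/(a) = 0.44 + 0.2819/2.5000 = 0.5527

0.55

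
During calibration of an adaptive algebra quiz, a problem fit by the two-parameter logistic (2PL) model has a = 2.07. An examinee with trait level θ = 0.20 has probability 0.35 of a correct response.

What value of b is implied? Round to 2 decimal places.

P(θ) = 1 / (1 + exp(−a(θ − b)))
logit(0.35) = ln(0.35/0.65) = -0.6190
b = θ − logit/(a) = 0.20 − (-0.6190)/2.0700 = 0.4991

0.50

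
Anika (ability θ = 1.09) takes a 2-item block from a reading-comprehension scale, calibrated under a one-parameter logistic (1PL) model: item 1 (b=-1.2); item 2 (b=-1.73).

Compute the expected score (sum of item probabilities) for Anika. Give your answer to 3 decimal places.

1.852

P(θ) = 1 / (1 + exp(−(θ − b)))
P_1 = 1/(1+e^{-2.2900}) = 0.9080
P_2 = 1/(1+e^{-2.8200}) = 0.9437
E[score] = 0.9080 + 0.9437 = 1.8518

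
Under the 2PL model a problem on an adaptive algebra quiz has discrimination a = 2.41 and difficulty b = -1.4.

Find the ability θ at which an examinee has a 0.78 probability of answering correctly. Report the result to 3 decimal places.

P(θ) = 1 / (1 + exp(−a(θ − b)))
logit = ln(0.7800/0.2200) = 1.2657
θ = b + logit/(a) = -1.4 + 1.2657/2.4100 = -0.8748

-0.875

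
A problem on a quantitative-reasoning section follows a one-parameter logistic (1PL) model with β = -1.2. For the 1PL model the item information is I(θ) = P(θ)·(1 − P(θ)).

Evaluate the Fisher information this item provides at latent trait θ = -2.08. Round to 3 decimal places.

0.207

P = 1/(1+e^{0.8800}) = 0.2932
P(1−P) = 0.2932 × 0.7068 = 0.2072
I = P(1−P) = 0.20722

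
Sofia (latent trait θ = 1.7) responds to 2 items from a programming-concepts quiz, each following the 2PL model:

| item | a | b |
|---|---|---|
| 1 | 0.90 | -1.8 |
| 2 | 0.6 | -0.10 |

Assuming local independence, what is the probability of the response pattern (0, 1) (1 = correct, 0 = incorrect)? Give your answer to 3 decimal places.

0.031

P(θ) = 1 / (1 + exp(−a(θ − b)))
P_1 = 1/(1+e^{-3.1500}) = 0.9589
P_2 = 1/(1+e^{-1.0800}) = 0.7465
L = (1−P_1) × P_2 = 0.0411 × 0.7465 = 0.03067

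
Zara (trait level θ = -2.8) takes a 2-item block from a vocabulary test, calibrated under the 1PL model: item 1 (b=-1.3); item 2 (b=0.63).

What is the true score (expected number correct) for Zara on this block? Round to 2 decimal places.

P(θ) = 1 / (1 + exp(−(θ − b)))
P_1 = 1/(1+e^{1.5000}) = 0.1824
P_2 = 1/(1+e^{3.4300}) = 0.0314
E[score] = 0.1824 + 0.0314 = 0.2138

0.21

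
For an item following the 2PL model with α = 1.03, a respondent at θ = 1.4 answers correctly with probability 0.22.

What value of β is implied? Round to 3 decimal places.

P(θ) = 1 / (1 + exp(−α(θ − β)))
logit(0.22) = ln(0.22/0.78) = -1.2657
β = θ − logit/(α) = 1.4 − (-1.2657)/1.0300 = 2.6288

2.629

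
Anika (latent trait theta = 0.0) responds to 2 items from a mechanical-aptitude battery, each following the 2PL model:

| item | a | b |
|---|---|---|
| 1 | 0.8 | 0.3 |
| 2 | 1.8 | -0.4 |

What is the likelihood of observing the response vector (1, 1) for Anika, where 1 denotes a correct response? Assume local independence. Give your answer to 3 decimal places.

P(theta) = 1 / (1 + exp(−a(theta − b)))
P_1 = 1/(1+e^{0.2400}) = 0.4403
P_2 = 1/(1+e^{-0.7200}) = 0.6726
L = P_1 × P_2 = 0.4403 × 0.6726 = 0.29614

0.296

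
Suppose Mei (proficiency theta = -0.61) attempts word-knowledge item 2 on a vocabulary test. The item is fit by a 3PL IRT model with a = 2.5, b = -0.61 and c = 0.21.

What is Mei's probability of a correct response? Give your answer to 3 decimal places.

0.605

P(theta) = c + (1 − c) · 1 / (1 + exp(−a(theta − b)))
Exponent: 2.5 × (-0.61 − (-0.61)) = 0.0000
1/(1 + e^{0.0000}) = 0.5000
P = 0.21 + 0.79 × 0.5000 = 0.6050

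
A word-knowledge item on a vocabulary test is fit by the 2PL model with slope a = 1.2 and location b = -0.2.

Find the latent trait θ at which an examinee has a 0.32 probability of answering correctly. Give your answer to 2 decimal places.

P(θ) = 1 / (1 + exp(−a(θ − b)))
logit = ln(0.3200/0.6800) = -0.7538
θ = b + logit/(a) = -0.2 + (-0.7538)/1.2000 = -0.8281

-0.83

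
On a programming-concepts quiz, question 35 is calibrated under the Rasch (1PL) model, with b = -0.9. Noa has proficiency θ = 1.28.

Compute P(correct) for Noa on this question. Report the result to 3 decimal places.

0.898

P(θ) = 1 / (1 + exp(−(θ − b)))
Exponent: (1.28 − (-0.9)) = 2.1800
1/(1 + e^{-2.1800}) = 0.8984
P = 0.8984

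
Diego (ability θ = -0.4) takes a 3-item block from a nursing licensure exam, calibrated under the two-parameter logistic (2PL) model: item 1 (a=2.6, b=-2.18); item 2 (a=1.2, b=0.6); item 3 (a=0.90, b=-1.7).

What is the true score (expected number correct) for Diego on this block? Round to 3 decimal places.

1.985

P(θ) = 1 / (1 + exp(−a(θ − b)))
P_1 = 1/(1+e^{-4.6280}) = 0.9903
P_2 = 1/(1+e^{1.2000}) = 0.2315
P_3 = 1/(1+e^{-1.1700}) = 0.7631
E[score] = 0.9903 + 0.2315 + 0.7631 = 1.9849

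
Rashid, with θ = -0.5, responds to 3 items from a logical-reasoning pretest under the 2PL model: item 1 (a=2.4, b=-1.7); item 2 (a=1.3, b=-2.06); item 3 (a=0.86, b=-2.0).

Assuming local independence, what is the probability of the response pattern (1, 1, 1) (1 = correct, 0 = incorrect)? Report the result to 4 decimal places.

P(θ) = 1 / (1 + exp(−a(θ − b)))
P_1 = 1/(1+e^{-2.8800}) = 0.9468
P_2 = 1/(1+e^{-2.0280}) = 0.8837
P_3 = 1/(1+e^{-1.2900}) = 0.7841
L = P_1 × P_2 × P_3 = 0.9468 × 0.8837 × 0.7841 = 0.65612

0.6561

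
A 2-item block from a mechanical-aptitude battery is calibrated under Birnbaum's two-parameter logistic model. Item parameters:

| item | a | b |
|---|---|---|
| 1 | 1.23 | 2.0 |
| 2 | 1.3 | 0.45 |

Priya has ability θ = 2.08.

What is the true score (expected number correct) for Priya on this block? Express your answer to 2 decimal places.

P(θ) = 1 / (1 + exp(−a(θ − b)))
P_1 = 1/(1+e^{-0.0984}) = 0.5246
P_2 = 1/(1+e^{-2.1190}) = 0.8927
E[score] = 0.5246 + 0.8927 = 1.4173

1.42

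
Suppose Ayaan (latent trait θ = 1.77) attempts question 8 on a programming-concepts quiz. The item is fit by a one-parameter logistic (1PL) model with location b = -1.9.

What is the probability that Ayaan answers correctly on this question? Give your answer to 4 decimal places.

P(θ) = 1 / (1 + exp(−(θ − b)))
Exponent: (1.77 − (-1.9)) = 3.6700
1/(1 + e^{-3.6700}) = 0.9752
P = 0.9752

0.9752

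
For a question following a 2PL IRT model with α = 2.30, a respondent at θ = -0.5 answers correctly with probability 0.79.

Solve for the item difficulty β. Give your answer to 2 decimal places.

-1.08

P(θ) = 1 / (1 + exp(−α(θ − β)))
logit(0.79) = ln(0.79/0.21) = 1.3249
β = θ − logit/(α) = -0.5 − 1.3249/2.3000 = -1.0761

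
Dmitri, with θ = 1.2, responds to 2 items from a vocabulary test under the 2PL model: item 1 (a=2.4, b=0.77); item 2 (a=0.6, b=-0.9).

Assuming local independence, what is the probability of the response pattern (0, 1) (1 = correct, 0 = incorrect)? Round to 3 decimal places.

0.205

P(θ) = 1 / (1 + exp(−a(θ − b)))
P_1 = 1/(1+e^{-1.0320}) = 0.7373
P_2 = 1/(1+e^{-1.2600}) = 0.7790
L = (1−P_1) × P_2 = 0.2627 × 0.7790 = 0.20465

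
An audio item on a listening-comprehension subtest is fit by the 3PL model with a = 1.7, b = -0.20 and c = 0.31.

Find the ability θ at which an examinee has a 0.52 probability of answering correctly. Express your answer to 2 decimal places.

-0.69

P(θ) = c + (1 − c) · 1 / (1 + exp(−a(θ − b)))
Remove guessing floor: (0.52 − 0.31)/(1 − 0.31) = 0.3043
logit = ln(0.3043/0.6957) = -0.8267
θ = b + logit/(a) = -0.20 + (-0.8267)/1.7000 = -0.6863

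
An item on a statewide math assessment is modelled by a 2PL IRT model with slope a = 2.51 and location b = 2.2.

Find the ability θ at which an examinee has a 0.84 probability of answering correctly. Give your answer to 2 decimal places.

P(θ) = 1 / (1 + exp(−a(θ − b)))
logit = ln(0.8400/0.1600) = 1.6582
θ = b + logit/(a) = 2.2 + 1.6582/2.5100 = 2.8606

2.86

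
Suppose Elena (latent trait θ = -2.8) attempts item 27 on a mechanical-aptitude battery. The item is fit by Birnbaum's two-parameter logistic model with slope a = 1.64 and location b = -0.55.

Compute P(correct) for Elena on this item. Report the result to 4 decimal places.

0.0244

P(θ) = 1 / (1 + exp(−a(θ − b)))
Exponent: 1.64 × (-2.8 − (-0.55)) = -3.6900
1/(1 + e^{3.6900}) = 0.0244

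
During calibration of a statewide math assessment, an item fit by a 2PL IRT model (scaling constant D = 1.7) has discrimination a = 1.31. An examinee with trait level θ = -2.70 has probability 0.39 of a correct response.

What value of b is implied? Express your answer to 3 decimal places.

-2.499

P(θ) = 1 / (1 + exp(−D·a(θ − b)))
logit(0.39) = ln(0.39/0.61) = -0.4473
b = θ − logit/(1.7·a) = -2.70 − (-0.4473)/2.2270 = -2.4991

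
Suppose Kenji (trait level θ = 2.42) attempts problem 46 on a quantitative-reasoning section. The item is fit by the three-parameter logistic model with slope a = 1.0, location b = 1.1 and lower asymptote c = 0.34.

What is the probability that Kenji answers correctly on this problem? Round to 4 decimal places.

P(θ) = c + (1 − c) · 1 / (1 + exp(−a(θ − b)))
Exponent: 1.0 × (2.42 − 1.1) = 1.3200
1/(1 + e^{-1.3200}) = 0.7892
P = 0.34 + 0.66 × 0.7892 = 0.8609

0.8609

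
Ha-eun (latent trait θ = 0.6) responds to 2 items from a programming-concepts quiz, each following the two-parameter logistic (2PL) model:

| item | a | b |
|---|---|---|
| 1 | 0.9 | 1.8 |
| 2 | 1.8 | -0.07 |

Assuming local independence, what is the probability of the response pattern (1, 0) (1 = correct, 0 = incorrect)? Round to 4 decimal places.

0.0584

P(θ) = 1 / (1 + exp(−a(θ − b)))
P_1 = 1/(1+e^{1.0800}) = 0.2535
P_2 = 1/(1+e^{-1.2060}) = 0.7696
L = P_1 × (1−P_2) = 0.2535 × 0.2304 = 0.05841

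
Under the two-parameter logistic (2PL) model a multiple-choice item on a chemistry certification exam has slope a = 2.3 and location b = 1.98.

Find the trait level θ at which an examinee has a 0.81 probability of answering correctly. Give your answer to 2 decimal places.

P(θ) = 1 / (1 + exp(−a(θ − b)))
logit = ln(0.8100/0.1900) = 1.4500
θ = b + logit/(a) = 1.98 + 1.4500/2.3000 = 2.6104

2.61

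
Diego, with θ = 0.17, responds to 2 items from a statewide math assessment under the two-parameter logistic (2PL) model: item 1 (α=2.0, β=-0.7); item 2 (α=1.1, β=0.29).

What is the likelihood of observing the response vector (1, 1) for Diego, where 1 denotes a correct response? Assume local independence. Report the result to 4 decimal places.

0.3973

P(θ) = 1 / (1 + exp(−α(θ − β)))
P_1 = 1/(1+e^{-1.7400}) = 0.8507
P_2 = 1/(1+e^{0.1320}) = 0.4670
L = P_1 × P_2 = 0.8507 × 0.4670 = 0.39731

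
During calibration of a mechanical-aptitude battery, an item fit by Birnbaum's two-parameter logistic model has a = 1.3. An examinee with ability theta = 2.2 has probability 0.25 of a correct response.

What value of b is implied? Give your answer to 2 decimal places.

3.05

P(theta) = 1 / (1 + exp(−a(theta − b)))
logit(0.25) = ln(0.25/0.75) = -1.0986
b = theta − logit/(a) = 2.2 − (-1.0986)/1.3000 = 3.0451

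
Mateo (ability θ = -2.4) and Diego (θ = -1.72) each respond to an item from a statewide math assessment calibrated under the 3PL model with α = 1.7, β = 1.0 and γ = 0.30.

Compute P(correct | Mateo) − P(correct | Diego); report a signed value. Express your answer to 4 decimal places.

P(θ) = γ + (1 − γ) · 1 / (1 + exp(−α(θ − β)))
P(Mateo) = 0.3022  [exponent -5.7800]
P(Diego) = 0.3068  [exponent -4.6240]
Difference = 0.3022 − 0.3068 = -0.0046

-0.0046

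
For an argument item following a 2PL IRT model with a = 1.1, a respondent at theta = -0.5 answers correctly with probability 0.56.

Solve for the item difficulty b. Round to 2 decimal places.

-0.72

P(theta) = 1 / (1 + exp(−a(theta − b)))
logit(0.56) = ln(0.56/0.44) = 0.2412
b = theta − logit/(a) = -0.5 − 0.2412/1.1000 = -0.7192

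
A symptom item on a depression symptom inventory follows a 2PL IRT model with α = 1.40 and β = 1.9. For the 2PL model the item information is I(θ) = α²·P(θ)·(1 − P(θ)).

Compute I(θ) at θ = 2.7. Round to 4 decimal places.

P = 1/(1+e^{-1.1200}) = 0.7540
P(1−P) = 0.7540 × 0.2460 = 0.1855
I = α² × P(1−P) = 1.40² × 0.1855 = 0.36356

0.3636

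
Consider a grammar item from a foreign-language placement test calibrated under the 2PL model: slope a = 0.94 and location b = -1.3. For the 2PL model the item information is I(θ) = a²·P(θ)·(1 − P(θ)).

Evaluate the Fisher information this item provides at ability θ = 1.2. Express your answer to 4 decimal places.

P = 1/(1+e^{-2.3500}) = 0.9129
P(1−P) = 0.9129 × 0.0871 = 0.0795
I = a² × P(1−P) = 0.94² × 0.0795 = 0.07023

0.0702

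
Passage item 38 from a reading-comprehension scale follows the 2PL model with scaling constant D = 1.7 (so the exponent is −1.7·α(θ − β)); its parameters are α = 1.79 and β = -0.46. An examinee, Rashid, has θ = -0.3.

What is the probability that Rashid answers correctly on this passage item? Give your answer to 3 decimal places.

P(θ) = 1 / (1 + exp(−D·α(θ − β)))
Exponent: 1.7 × 1.79 × (-0.3 − (-0.46)) = 0.4869
1/(1 + e^{-0.4869}) = 0.6194
P = 0.6194

0.619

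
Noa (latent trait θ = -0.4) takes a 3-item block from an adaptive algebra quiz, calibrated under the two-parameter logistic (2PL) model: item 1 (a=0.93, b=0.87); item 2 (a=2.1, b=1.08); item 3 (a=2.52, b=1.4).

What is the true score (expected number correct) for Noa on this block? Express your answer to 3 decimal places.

0.288

P(θ) = 1 / (1 + exp(−a(θ − b)))
P_1 = 1/(1+e^{1.1811}) = 0.2349
P_2 = 1/(1+e^{3.1080}) = 0.0428
P_3 = 1/(1+e^{4.5360}) = 0.0106
E[score] = 0.2349 + 0.0428 + 0.0106 = 0.2882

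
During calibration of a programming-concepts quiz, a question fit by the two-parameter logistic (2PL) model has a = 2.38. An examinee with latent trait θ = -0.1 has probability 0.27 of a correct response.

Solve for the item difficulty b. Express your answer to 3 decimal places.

P(θ) = 1 / (1 + exp(−a(θ − b)))
logit(0.27) = ln(0.27/0.73) = -0.9946
b = θ − logit/(a) = -0.1 − (-0.9946)/2.3800 = 0.3179

0.318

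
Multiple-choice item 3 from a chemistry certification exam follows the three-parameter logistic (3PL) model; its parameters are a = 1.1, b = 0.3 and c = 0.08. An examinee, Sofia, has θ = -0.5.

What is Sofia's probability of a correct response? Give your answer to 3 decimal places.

P(θ) = c + (1 − c) · 1 / (1 + exp(−a(θ − b)))
Exponent: 1.1 × (-0.5 − 0.3) = -0.8800
1/(1 + e^{0.8800}) = 0.2932
P = 0.08 + 0.92 × 0.2932 = 0.3497

0.350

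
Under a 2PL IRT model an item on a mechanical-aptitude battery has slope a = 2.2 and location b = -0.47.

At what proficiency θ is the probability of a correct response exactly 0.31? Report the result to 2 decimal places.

-0.83

P(θ) = 1 / (1 + exp(−a(θ − b)))
logit = ln(0.3100/0.6900) = -0.8001
θ = b + logit/(a) = -0.47 + (-0.8001)/2.2000 = -0.8337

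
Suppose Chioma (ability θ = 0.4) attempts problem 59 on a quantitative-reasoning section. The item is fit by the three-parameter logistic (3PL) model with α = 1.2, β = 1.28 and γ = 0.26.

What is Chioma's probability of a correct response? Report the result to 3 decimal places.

P(θ) = γ + (1 − γ) · 1 / (1 + exp(−α(θ − β)))
Exponent: 1.2 × (0.4 − 1.28) = -1.0560
1/(1 + e^{1.0560}) = 0.2581
P = 0.26 + 0.74 × 0.2581 = 0.4510

0.451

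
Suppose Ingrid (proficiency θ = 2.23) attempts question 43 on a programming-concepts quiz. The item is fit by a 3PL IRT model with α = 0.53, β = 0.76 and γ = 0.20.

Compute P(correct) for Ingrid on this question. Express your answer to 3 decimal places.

0.748

P(θ) = γ + (1 − γ) · 1 / (1 + exp(−α(θ − β)))
Exponent: 0.53 × (2.23 − 0.76) = 0.7791
1/(1 + e^{-0.7791}) = 0.6855
P = 0.20 + 0.80 × 0.6855 = 0.7484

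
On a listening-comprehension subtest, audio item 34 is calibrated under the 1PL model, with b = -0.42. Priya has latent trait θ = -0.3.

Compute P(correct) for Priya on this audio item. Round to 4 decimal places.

0.5300

P(θ) = 1 / (1 + exp(−(θ − b)))
Exponent: (-0.3 − (-0.42)) = 0.1200
1/(1 + e^{-0.1200}) = 0.5300
P = 0.5300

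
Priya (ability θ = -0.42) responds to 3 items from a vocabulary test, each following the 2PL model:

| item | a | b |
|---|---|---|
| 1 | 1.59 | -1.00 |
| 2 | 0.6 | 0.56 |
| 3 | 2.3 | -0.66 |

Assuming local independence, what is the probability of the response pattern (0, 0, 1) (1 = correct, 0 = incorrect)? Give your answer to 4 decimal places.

0.1161

P(θ) = 1 / (1 + exp(−a(θ − b)))
P_1 = 1/(1+e^{-0.9222}) = 0.7155
P_2 = 1/(1+e^{0.5880}) = 0.3571
P_3 = 1/(1+e^{-0.5520}) = 0.6346
L = (1−P_1) × (1−P_2) × P_3 = 0.2845 × 0.6429 × 0.6346 = 0.11608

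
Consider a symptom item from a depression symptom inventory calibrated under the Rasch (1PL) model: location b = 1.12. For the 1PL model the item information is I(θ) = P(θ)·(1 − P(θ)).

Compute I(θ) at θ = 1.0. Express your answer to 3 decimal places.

P = 1/(1+e^{0.1200}) = 0.4700
P(1−P) = 0.4700 × 0.5300 = 0.2491
I = P(1−P) = 0.24910

0.249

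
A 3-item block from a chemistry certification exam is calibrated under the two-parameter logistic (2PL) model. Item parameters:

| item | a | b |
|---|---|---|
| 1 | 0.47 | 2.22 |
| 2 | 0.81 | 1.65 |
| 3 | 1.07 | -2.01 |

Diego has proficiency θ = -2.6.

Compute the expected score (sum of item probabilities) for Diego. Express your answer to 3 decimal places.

0.472

P(θ) = 1 / (1 + exp(−a(θ − b)))
P_1 = 1/(1+e^{2.2654}) = 0.0940
P_2 = 1/(1+e^{3.4425}) = 0.0310
P_3 = 1/(1+e^{0.6313}) = 0.3472
E[score] = 0.0940 + 0.0310 + 0.3472 = 0.4722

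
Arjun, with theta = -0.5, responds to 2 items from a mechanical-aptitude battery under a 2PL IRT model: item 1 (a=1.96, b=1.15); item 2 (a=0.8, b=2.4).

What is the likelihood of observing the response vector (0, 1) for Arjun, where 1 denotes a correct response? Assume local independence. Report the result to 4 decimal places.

0.0861

P(theta) = 1 / (1 + exp(−a(theta − b)))
P_1 = 1/(1+e^{3.2340}) = 0.0379
P_2 = 1/(1+e^{2.3200}) = 0.0895
L = (1−P_1) × P_2 = 0.9621 × 0.0895 = 0.08609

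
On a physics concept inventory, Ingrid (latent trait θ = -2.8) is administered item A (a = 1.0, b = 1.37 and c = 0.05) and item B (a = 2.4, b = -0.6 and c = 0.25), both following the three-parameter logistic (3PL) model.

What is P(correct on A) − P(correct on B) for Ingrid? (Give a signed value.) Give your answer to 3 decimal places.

-0.189

P(θ) = c + (1 − c) · 1 / (1 + exp(−a(θ − b)))
P_A = 0.0645
P_B = 0.2538
P_A − P_B = -0.1893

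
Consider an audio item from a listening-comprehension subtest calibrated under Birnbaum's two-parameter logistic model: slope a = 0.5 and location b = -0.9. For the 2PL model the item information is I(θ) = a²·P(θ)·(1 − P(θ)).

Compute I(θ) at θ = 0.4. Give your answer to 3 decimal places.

P = 1/(1+e^{-0.6500}) = 0.6570
P(1−P) = 0.6570 × 0.3430 = 0.2253
I = a² × P(1−P) = 0.5² × 0.2253 = 0.05634

0.056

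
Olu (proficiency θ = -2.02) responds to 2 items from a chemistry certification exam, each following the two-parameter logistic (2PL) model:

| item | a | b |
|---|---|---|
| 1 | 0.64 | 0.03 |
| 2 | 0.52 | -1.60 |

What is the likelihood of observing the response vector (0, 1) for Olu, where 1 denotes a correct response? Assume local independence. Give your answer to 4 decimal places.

P(θ) = 1 / (1 + exp(−a(θ − b)))
P_1 = 1/(1+e^{1.3120}) = 0.2122
P_2 = 1/(1+e^{0.2184}) = 0.4456
L = (1−P_1) × P_2 = 0.7878 × 0.4456 = 0.35108

0.3511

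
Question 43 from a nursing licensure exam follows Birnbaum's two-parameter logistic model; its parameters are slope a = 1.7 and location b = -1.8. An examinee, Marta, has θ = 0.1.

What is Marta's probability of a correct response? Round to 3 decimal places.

P(θ) = 1 / (1 + exp(−a(θ − b)))
Exponent: 1.7 × (0.1 − (-1.8)) = 3.2300
1/(1 + e^{-3.2300}) = 0.9619

0.962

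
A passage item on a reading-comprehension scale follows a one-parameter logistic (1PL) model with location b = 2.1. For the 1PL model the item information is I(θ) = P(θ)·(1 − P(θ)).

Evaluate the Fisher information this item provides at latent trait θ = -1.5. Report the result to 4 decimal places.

P = 1/(1+e^{3.6000}) = 0.0266
P(1−P) = 0.0266 × 0.9734 = 0.0259
I = P(1−P) = 0.02589

0.0259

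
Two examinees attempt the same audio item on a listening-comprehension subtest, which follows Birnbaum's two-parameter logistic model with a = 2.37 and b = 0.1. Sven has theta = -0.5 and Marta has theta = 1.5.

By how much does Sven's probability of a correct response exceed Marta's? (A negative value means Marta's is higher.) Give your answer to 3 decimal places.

P(theta) = 1 / (1 + exp(−a(theta − b)))
P(Sven) = 0.1943  [exponent -1.4220]
P(Marta) = 0.9650  [exponent 3.3180]
Difference = 0.1943 − 0.9650 = -0.7707

-0.771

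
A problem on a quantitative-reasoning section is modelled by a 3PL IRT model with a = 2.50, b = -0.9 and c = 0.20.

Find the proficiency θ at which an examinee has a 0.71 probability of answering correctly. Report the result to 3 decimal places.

P(θ) = c + (1 − c) · 1 / (1 + exp(−a(θ − b)))
Remove guessing floor: (0.71 − 0.20)/(1 − 0.20) = 0.6375
logit = ln(0.6375/0.3625) = 0.5645
θ = b + logit/(a) = -0.9 + 0.5645/2.5000 = -0.6742

-0.674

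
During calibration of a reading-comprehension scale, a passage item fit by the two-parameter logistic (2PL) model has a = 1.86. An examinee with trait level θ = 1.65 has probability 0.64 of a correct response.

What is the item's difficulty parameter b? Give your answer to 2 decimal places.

P(θ) = 1 / (1 + exp(−a(θ − b)))
logit(0.64) = ln(0.64/0.36) = 0.5754
b = θ − logit/(a) = 1.65 − 0.5754/1.8600 = 1.3407

1.34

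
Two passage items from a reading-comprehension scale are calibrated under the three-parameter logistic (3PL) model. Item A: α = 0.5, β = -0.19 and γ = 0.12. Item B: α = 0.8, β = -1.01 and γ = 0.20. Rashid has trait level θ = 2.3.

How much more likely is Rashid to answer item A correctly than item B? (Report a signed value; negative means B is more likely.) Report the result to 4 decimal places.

P(θ) = γ + (1 − γ) · 1 / (1 + exp(−α(θ − β)))
P_A = 0.8033
P_B = 0.9471
P_A − P_B = -0.1438

-0.1438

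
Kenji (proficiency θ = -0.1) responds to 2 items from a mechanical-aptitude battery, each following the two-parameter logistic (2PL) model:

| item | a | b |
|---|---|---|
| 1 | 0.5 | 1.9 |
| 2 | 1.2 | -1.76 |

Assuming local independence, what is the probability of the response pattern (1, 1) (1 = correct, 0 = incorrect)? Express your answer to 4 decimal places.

P(θ) = 1 / (1 + exp(−a(θ − b)))
P_1 = 1/(1+e^{1.0000}) = 0.2689
P_2 = 1/(1+e^{-1.9920}) = 0.8800
L = P_1 × P_2 = 0.2689 × 0.8800 = 0.23666

0.2367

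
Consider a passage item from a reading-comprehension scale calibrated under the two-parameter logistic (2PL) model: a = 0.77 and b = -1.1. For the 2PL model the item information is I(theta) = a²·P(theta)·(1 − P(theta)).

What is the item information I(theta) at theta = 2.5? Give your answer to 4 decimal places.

0.0328

P = 1/(1+e^{-2.7720}) = 0.9411
P(1−P) = 0.9411 × 0.0589 = 0.0554
I = a² × P(1−P) = 0.77² × 0.0554 = 0.03284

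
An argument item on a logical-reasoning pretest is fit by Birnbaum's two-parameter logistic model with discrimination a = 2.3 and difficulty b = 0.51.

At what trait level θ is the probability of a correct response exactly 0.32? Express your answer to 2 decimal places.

0.18

P(θ) = 1 / (1 + exp(−a(θ − b)))
logit = ln(0.3200/0.6800) = -0.7538
θ = b + logit/(a) = 0.51 + (-0.7538)/2.3000 = 0.1823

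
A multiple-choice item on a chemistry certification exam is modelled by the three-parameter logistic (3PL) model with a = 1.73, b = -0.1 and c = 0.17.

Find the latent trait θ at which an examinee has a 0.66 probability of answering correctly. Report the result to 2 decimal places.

P(θ) = c + (1 − c) · 1 / (1 + exp(−a(θ − b)))
Remove guessing floor: (0.66 − 0.17)/(1 − 0.17) = 0.5904
logit = ln(0.5904/0.4096) = 0.3655
θ = b + logit/(a) = -0.1 + 0.3655/1.7300 = 0.1112

0.11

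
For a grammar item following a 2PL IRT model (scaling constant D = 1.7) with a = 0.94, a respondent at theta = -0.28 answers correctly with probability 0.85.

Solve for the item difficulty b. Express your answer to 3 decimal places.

P(theta) = 1 / (1 + exp(−D·a(theta − b)))
logit(0.85) = ln(0.85/0.15) = 1.7346
b = theta − logit/(1.7·a) = -0.28 − 1.7346/1.5980 = -1.3655

-1.365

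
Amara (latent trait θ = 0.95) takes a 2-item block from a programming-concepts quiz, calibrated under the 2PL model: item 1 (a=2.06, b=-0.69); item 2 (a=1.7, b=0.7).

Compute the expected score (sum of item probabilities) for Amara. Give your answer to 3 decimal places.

1.572

P(θ) = 1 / (1 + exp(−a(θ − b)))
P_1 = 1/(1+e^{-3.3784}) = 0.9670
P_2 = 1/(1+e^{-0.4250}) = 0.6047
E[score] = 0.9670 + 0.6047 = 1.5717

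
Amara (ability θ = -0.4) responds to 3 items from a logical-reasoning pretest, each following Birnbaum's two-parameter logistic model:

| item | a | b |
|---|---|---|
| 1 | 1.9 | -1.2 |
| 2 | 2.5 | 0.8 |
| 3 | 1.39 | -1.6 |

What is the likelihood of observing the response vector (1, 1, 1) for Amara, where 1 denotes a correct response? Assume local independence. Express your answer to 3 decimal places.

0.033

P(θ) = 1 / (1 + exp(−a(θ − b)))
P_1 = 1/(1+e^{-1.5200}) = 0.8205
P_2 = 1/(1+e^{3.0000}) = 0.0474
P_3 = 1/(1+e^{-1.6680}) = 0.8413
L = P_1 × P_2 × P_3 = 0.8205 × 0.0474 × 0.8413 = 0.03274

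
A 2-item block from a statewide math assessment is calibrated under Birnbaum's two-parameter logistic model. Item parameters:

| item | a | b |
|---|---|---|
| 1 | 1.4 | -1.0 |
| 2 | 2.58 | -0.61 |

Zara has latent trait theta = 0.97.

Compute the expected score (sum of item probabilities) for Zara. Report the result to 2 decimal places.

P(theta) = 1 / (1 + exp(−a(theta − b)))
P_1 = 1/(1+e^{-2.7580}) = 0.9404
P_2 = 1/(1+e^{-4.0764}) = 0.9833
E[score] = 0.9404 + 0.9833 = 1.9237

1.92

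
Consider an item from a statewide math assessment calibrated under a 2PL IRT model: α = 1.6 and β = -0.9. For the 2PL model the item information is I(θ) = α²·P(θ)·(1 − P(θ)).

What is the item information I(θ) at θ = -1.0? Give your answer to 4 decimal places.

0.6359

P = 1/(1+e^{0.1600}) = 0.4601
P(1−P) = 0.4601 × 0.5399 = 0.2484
I = α² × P(1−P) = 1.6² × 0.2484 = 0.63592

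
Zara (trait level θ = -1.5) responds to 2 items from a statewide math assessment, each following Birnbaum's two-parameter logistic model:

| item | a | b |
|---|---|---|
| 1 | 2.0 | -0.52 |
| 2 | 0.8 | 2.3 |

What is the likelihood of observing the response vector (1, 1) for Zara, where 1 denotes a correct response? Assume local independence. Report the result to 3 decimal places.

P(θ) = 1 / (1 + exp(−a(θ − b)))
P_1 = 1/(1+e^{1.9600}) = 0.1235
P_2 = 1/(1+e^{3.0400}) = 0.0457
L = P_1 × P_2 = 0.1235 × 0.0457 = 0.00564

0.006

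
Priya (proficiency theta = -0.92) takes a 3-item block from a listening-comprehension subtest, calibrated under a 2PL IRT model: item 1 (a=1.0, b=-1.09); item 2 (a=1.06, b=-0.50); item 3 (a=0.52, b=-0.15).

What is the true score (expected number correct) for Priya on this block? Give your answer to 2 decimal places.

1.33

P(theta) = 1 / (1 + exp(−a(theta − b)))
P_1 = 1/(1+e^{-0.1700}) = 0.5424
P_2 = 1/(1+e^{0.4452}) = 0.3905
P_3 = 1/(1+e^{0.4004}) = 0.4012
E[score] = 0.5424 + 0.3905 + 0.4012 = 1.3341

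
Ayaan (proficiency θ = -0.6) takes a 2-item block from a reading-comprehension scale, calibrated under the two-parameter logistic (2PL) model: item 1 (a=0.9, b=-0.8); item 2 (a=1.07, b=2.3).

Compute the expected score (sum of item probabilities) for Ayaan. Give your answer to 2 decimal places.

0.59

P(θ) = 1 / (1 + exp(−a(θ − b)))
P_1 = 1/(1+e^{-0.1800}) = 0.5449
P_2 = 1/(1+e^{3.1030}) = 0.0430
E[score] = 0.5449 + 0.0430 = 0.5879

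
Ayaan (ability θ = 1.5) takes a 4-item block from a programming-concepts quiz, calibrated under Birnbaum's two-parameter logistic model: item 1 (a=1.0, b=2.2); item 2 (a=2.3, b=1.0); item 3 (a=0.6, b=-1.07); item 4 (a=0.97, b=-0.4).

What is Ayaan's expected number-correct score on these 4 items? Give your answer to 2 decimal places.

P(θ) = 1 / (1 + exp(−a(θ − b)))
P_1 = 1/(1+e^{0.7000}) = 0.3318
P_2 = 1/(1+e^{-1.1500}) = 0.7595
P_3 = 1/(1+e^{-1.5420}) = 0.8238
P_4 = 1/(1+e^{-1.8430}) = 0.8633
E[score] = 0.3318 + 0.7595 + 0.8238 + 0.8633 = 2.7784

2.78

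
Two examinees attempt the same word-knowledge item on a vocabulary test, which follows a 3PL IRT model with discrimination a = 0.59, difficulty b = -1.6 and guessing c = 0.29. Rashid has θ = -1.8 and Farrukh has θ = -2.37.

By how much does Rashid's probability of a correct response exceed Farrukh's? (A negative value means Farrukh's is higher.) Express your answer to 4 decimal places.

0.0584

P(θ) = c + (1 − c) · 1 / (1 + exp(−a(θ − b)))
P(Rashid) = 0.6241  [exponent -0.1180]
P(Farrukh) = 0.5657  [exponent -0.4543]
Difference = 0.6241 − 0.5657 = 0.0584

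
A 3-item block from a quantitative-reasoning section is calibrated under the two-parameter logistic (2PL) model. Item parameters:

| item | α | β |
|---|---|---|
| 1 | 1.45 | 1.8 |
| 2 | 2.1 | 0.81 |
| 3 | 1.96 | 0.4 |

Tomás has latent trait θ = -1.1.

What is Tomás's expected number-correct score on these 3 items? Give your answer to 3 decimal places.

P(θ) = 1 / (1 + exp(−α(θ − β)))
P_1 = 1/(1+e^{4.2050}) = 0.0147
P_2 = 1/(1+e^{4.0110}) = 0.0178
P_3 = 1/(1+e^{2.9400}) = 0.0502
E[score] = 0.0147 + 0.0178 + 0.0502 = 0.0827

0.083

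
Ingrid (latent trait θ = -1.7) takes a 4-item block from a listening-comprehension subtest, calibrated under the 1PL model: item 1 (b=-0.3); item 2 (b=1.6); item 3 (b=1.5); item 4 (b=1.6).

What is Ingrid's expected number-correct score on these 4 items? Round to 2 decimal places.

0.31

P(θ) = 1 / (1 + exp(−(θ − b)))
P_1 = 1/(1+e^{1.4000}) = 0.1978
P_2 = 1/(1+e^{3.3000}) = 0.0356
P_3 = 1/(1+e^{3.2000}) = 0.0392
P_4 = 1/(1+e^{3.3000}) = 0.0356
E[score] = 0.1978 + 0.0356 + 0.0392 + 0.0356 = 0.3081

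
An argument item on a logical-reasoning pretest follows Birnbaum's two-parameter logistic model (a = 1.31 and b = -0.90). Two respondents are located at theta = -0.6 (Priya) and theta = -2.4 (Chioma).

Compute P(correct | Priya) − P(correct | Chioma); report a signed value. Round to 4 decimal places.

0.4741

P(theta) = 1 / (1 + exp(−a(theta − b)))
P(Priya) = 0.5970  [exponent 0.3930]
P(Chioma) = 0.1229  [exponent -1.9650]
Difference = 0.5970 − 0.1229 = 0.4741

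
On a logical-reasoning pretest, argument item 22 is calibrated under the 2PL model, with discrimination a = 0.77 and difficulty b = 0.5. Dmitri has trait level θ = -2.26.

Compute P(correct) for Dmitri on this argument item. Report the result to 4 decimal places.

P(θ) = 1 / (1 + exp(−a(θ − b)))
Exponent: 0.77 × (-2.26 − 0.5) = -2.1252
1/(1 + e^{2.1252}) = 0.1067

0.1067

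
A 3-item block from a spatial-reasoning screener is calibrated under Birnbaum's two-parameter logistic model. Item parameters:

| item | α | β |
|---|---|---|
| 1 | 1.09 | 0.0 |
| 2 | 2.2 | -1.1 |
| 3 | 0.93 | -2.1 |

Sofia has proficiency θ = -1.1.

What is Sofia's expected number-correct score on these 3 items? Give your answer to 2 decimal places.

1.45

P(θ) = 1 / (1 + exp(−α(θ − β)))
P_1 = 1/(1+e^{1.1990}) = 0.2317
P_2 = 1/(1+e^{0.0000}) = 0.5000
P_3 = 1/(1+e^{-0.9300}) = 0.7171
E[score] = 0.2317 + 0.5000 + 0.7171 = 1.4487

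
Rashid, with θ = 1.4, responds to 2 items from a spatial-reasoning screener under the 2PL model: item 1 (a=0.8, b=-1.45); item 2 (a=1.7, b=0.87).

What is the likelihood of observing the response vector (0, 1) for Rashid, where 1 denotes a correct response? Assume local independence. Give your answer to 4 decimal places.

0.0660

P(θ) = 1 / (1 + exp(−a(θ − b)))
P_1 = 1/(1+e^{-2.2800}) = 0.9072
P_2 = 1/(1+e^{-0.9010}) = 0.7112
L = (1−P_1) × P_2 = 0.0928 × 0.7112 = 0.06599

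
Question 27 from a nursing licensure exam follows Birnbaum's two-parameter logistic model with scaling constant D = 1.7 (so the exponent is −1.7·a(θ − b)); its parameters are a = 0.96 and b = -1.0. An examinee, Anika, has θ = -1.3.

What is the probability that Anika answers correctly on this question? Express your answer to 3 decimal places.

0.380

P(θ) = 1 / (1 + exp(−D·a(θ − b)))
Exponent: 1.7 × 0.96 × (-1.3 − (-1.0)) = -0.4896
1/(1 + e^{0.4896}) = 0.3800
P = 0.3800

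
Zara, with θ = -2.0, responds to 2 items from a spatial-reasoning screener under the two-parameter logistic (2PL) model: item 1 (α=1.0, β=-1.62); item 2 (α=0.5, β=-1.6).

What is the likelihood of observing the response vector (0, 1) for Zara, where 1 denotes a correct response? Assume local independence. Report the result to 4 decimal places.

0.2673

P(θ) = 1 / (1 + exp(−α(θ − β)))
P_1 = 1/(1+e^{0.3800}) = 0.4061
P_2 = 1/(1+e^{0.2000}) = 0.4502
L = (1−P_1) × P_2 = 0.5939 × 0.4502 = 0.26734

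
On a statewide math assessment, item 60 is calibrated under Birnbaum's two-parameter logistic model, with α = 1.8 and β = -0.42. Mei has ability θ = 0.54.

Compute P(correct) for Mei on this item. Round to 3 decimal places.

P(θ) = 1 / (1 + exp(−α(θ − β)))
Exponent: 1.8 × (0.54 − (-0.42)) = 1.7280
1/(1 + e^{-1.7280}) = 0.8492

0.849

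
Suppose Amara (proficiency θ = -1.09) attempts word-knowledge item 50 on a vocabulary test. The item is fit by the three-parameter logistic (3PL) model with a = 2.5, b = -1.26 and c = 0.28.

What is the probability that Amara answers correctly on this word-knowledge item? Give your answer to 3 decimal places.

P(θ) = c + (1 − c) · 1 / (1 + exp(−a(θ − b)))
Exponent: 2.5 × (-1.09 − (-1.26)) = 0.4250
1/(1 + e^{-0.4250}) = 0.6047
P = 0.28 + 0.72 × 0.6047 = 0.7154

0.715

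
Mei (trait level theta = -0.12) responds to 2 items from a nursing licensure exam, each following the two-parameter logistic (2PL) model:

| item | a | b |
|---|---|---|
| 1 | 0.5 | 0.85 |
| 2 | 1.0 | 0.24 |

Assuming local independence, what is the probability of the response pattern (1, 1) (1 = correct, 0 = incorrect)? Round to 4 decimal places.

P(theta) = 1 / (1 + exp(−a(theta − b)))
P_1 = 1/(1+e^{0.4850}) = 0.3811
P_2 = 1/(1+e^{0.3600}) = 0.4110
L = P_1 × P_2 = 0.3811 × 0.4110 = 0.15661

0.1566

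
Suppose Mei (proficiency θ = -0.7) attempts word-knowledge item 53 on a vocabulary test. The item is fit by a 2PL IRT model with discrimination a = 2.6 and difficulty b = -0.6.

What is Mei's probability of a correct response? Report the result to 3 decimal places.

0.435

P(θ) = 1 / (1 + exp(−a(θ − b)))
Exponent: 2.6 × (-0.7 − (-0.6)) = -0.2600
1/(1 + e^{0.2600}) = 0.4354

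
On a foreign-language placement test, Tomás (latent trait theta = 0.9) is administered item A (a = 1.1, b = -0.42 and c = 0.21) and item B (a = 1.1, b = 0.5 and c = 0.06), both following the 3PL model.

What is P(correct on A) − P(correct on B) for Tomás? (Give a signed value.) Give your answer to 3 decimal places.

0.218

P(theta) = c + (1 − c) · 1 / (1 + exp(−a(theta − b)))
P_A = 0.8501
P_B = 0.6318
P_A − P_B = 0.2184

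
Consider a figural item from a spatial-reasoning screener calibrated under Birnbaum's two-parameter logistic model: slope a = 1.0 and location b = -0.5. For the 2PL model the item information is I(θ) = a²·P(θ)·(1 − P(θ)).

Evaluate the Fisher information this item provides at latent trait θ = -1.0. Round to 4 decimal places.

P = 1/(1+e^{0.5000}) = 0.3775
P(1−P) = 0.3775 × 0.6225 = 0.2350
I = a² × P(1−P) = 1.0² × 0.2350 = 0.23500

0.2350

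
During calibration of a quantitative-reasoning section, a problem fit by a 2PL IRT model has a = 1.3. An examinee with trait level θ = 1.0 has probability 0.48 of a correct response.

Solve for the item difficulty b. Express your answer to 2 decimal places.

1.06

P(θ) = 1 / (1 + exp(−a(θ − b)))
logit(0.48) = ln(0.48/0.52) = -0.0800
b = θ − logit/(a) = 1.0 − (-0.0800)/1.3000 = 1.0616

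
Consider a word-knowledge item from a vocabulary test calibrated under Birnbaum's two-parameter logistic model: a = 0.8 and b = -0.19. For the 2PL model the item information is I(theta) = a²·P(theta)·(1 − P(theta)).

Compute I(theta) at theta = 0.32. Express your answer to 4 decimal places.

P = 1/(1+e^{-0.4080}) = 0.6006
P(1−P) = 0.6006 × 0.3994 = 0.2399
I = a² × P(1−P) = 0.8² × 0.2399 = 0.15352

0.1535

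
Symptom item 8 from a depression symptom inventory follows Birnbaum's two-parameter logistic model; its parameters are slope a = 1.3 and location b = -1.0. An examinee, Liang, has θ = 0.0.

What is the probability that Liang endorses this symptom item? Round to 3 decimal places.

0.786

P(θ) = 1 / (1 + exp(−a(θ − b)))
Exponent: 1.3 × (0.0 − (-1.0)) = 1.3000
1/(1 + e^{-1.3000}) = 0.7858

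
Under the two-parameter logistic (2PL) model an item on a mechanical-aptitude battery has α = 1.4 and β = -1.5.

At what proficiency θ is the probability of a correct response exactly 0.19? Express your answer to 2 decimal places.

P(θ) = 1 / (1 + exp(−α(θ − β)))
logit = ln(0.1900/0.8100) = -1.4500
θ = β + logit/(α) = -1.5 + (-1.4500)/1.4000 = -2.5357

-2.54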